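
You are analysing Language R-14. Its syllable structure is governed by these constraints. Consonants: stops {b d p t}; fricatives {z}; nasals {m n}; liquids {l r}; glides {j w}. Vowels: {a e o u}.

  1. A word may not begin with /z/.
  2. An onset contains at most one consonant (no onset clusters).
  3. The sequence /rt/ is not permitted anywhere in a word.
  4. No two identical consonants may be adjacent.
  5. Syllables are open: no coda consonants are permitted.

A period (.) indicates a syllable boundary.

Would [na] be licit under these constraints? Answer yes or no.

[na] — σ1 onset /n/, coda /∅/ ok → licit

yes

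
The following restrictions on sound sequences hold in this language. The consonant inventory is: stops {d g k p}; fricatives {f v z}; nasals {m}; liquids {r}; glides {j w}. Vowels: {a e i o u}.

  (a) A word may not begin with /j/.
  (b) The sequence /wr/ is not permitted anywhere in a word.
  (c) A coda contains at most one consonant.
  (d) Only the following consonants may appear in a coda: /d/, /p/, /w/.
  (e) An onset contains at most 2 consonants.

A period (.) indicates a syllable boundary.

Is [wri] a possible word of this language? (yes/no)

[wri] — violates constraint (b): contains banned sequence /wr/ → ill-formed

no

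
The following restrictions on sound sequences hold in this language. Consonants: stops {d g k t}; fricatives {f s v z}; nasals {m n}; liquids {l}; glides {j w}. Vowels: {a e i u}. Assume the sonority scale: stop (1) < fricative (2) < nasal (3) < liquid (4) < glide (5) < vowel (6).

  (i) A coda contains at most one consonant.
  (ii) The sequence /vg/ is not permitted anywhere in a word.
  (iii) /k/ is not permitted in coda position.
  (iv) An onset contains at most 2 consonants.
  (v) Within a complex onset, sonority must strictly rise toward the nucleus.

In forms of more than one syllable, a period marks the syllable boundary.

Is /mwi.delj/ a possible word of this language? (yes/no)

no

/mwi.delj/ — violates constraint (i): syllable 2 coda /lj/ has 2 consonants (> 1) → ill-formed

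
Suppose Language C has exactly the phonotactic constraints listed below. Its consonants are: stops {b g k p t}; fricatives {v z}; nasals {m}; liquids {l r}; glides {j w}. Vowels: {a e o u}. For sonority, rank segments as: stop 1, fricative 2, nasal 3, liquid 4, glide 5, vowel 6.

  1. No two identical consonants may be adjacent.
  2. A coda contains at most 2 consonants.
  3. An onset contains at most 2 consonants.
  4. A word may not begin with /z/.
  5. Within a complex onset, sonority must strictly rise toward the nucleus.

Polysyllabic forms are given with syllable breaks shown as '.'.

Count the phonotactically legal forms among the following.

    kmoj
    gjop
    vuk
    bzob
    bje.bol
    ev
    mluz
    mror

kmoj — σ1 onset /km/ (1→3 rises), coda /j/ ok → phonotactically legal
gjop — σ1 onset /gj/ (1→5 rises), coda /p/ ok → phonotactically legal
vuk — σ1 onset /v/, coda /k/ ok → phonotactically legal
bzob — σ1 onset /bz/ (1→2 rises), coda /b/ ok → phonotactically legal
bje.bol — σ1 onset /bj/ (1→5 rises), coda /∅/ ok; σ2 onset /b/, coda /l/ ok → phonotactically legal
ev — σ1 onset /∅/, coda /v/ ok → phonotactically legal
mluz — σ1 onset /ml/ (3→4 rises), coda /z/ ok → phonotactically legal
mror — σ1 onset /mr/ (3→4 rises), coda /r/ ok → phonotactically legal
Phonotactically legal: kmoj, gjop, vuk, bzob, bje.bol, ev, mluz, mror → 8.

8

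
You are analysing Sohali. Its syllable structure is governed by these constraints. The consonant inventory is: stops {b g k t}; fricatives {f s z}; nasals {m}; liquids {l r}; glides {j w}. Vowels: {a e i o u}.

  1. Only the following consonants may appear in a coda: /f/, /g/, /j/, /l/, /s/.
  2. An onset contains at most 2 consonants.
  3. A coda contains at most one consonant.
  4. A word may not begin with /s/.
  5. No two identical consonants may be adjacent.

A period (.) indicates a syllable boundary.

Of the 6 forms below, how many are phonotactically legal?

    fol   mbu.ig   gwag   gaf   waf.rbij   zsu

6

fol — σ1 onset /f/, coda /l/ ok → phonotactically legal
mbu.ig — σ1 onset /mb/ (2C), coda /∅/ ok; σ2 onset /∅/, coda /g/ ok → phonotactically legal
gwag — σ1 onset /gw/ (2C), coda /g/ ok → phonotactically legal
gaf — σ1 onset /g/, coda /f/ ok → phonotactically legal
waf.rbij — σ1 onset /w/, coda /f/ ok; σ2 onset /rb/ (2C), coda /j/ ok → phonotactically legal
zsu — σ1 onset /zs/ (2C), coda /∅/ ok → phonotactically legal
Phonotactically legal: fol, mbu.ig, gwag, gaf, waf.rbij, zsu → 6.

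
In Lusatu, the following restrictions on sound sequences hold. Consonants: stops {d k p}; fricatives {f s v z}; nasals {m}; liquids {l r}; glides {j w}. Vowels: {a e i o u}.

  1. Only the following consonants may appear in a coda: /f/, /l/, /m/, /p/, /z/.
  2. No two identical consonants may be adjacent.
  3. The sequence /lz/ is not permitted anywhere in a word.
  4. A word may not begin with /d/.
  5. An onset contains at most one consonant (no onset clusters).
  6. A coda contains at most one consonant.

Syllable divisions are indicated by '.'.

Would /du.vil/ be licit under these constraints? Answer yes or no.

no

/du.vil/ — violates constraint 4: word begins with /d/ → illicit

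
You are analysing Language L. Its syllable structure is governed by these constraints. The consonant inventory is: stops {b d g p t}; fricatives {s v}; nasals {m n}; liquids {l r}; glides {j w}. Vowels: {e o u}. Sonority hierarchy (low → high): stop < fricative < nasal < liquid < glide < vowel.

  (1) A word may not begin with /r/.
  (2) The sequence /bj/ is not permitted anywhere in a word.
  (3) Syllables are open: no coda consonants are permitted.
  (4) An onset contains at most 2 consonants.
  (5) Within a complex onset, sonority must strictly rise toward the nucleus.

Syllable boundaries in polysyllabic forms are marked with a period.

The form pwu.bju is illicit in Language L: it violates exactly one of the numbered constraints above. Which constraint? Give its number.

2

pwu.bju: contains banned sequence /bj/.
This is a violation of constraint 2: "The sequence /bj/ is not permitted anywhere in a word."
The remaining constraints (1, 3, 4, 5) are satisfied.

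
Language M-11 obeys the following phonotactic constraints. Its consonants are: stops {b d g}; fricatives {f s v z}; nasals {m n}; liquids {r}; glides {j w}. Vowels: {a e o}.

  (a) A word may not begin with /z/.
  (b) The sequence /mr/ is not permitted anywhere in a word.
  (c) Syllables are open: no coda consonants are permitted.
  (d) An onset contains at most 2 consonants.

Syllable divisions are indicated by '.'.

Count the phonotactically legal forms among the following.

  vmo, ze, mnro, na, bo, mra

vmo — σ1 onset /vm/ (2C), coda /∅/ ok → phonotactically legal
ze — violates constraint (a): word begins with /z/ → phonotactically illegal
mnro — violates constraint (d): syllable 1 onset /mnr/ has 3 consonants (> 2) → phonotactically illegal
na — σ1 onset /n/, coda /∅/ ok → phonotactically legal
bo — σ1 onset /b/, coda /∅/ ok → phonotactically legal
mra — violates constraint (b): contains banned sequence /mr/ → phonotactically illegal
Phonotactically legal: vmo, na, bo → 3.

3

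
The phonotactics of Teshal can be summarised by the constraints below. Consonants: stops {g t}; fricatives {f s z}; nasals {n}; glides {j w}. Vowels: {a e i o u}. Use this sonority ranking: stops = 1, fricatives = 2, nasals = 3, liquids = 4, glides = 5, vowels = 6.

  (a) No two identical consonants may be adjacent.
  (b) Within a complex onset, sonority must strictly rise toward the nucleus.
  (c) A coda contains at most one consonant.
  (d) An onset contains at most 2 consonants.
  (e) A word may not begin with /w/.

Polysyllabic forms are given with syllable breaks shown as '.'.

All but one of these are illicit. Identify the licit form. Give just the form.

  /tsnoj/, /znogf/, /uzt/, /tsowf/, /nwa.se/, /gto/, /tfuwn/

/nwa.se/

/tsnoj/ — violates constraint (d): syllable 1 onset /tsn/ has 3 consonants (> 2) → illicit
/znogf/ — violates constraint (c): syllable 1 coda /gf/ has 2 consonants (> 1) → illicit
/uzt/ — violates constraint (c): syllable 1 coda /zt/ has 2 consonants (> 1) → illicit
/tsowf/ — violates constraint (c): syllable 1 coda /wf/ has 2 consonants (> 1) → illicit
/nwa.se/ — σ1 onset /nw/ (3→5 rises), coda /∅/ ok; σ2 onset /s/, coda /∅/ ok → licit
/gto/ — violates constraint (b): syllable 1 onset /gt/: /g/ (stop, 1) → /t/ (stop, 1) does not rise → illicit
/tfuwn/ — violates constraint (c): syllable 1 coda /wn/ has 2 consonants (> 1) → illicit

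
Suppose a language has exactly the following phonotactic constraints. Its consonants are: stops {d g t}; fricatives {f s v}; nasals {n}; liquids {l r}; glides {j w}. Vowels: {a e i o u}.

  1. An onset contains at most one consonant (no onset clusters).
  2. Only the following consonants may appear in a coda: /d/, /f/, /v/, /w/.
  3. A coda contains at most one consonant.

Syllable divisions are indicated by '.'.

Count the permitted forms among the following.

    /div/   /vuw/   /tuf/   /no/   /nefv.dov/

4

/div/ — σ1 onset /d/, coda /v/ ok → permitted
/vuw/ — σ1 onset /v/, coda /w/ ok → permitted
/tuf/ — σ1 onset /t/, coda /f/ ok → permitted
/no/ — σ1 onset /n/, coda /∅/ ok → permitted
/nefv.dov/ — violates constraint 3: syllable 1 coda /fv/ has 2 consonants (> 1) → not permitted
Permitted: /div/, /vuw/, /tuf/, /no/ → 4.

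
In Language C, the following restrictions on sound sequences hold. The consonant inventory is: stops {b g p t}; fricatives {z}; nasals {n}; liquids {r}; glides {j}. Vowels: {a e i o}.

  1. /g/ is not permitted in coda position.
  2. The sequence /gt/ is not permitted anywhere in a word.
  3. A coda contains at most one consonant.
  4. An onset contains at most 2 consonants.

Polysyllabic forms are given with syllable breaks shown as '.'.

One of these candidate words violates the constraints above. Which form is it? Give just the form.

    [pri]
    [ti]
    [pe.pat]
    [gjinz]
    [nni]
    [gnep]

[gjinz]

[pri] — σ1 onset /pr/ (2C), coda /∅/ ok → licit
[ti] — σ1 onset /t/, coda /∅/ ok → licit
[pe.pat] — σ1 onset /p/, coda /∅/ ok; σ2 onset /p/, coda /t/ ok → licit
[gjinz] — violates constraint 3: syllable 1 coda /nz/ has 2 consonants (> 1) → illicit
[nni] — σ1 onset /nn/ (2C), coda /∅/ ok → licit
[gnep] — σ1 onset /gn/ (2C), coda /p/ ok → licit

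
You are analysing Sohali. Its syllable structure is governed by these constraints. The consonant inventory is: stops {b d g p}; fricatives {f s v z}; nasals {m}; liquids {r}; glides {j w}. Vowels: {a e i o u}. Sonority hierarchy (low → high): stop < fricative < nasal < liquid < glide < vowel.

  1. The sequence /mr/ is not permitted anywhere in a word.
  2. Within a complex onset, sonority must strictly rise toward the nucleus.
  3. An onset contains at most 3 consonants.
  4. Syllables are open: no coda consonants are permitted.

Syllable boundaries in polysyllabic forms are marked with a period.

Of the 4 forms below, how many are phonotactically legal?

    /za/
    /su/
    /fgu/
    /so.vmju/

3

/za/ — σ1 onset /z/, coda /∅/ ok → phonotactically legal
/su/ — σ1 onset /s/, coda /∅/ ok → phonotactically legal
/fgu/ — violates constraint 2: syllable 1 onset /fg/: /f/ (fricative, 2) → /g/ (stop, 1) does not rise → phonotactically illegal
/so.vmju/ — σ1 onset /s/, coda /∅/ ok; σ2 onset /vmj/ (2→3→5 rises), coda /∅/ ok → phonotactically legal
Phonotactically legal: /za/, /su/, /so.vmju/ → 3.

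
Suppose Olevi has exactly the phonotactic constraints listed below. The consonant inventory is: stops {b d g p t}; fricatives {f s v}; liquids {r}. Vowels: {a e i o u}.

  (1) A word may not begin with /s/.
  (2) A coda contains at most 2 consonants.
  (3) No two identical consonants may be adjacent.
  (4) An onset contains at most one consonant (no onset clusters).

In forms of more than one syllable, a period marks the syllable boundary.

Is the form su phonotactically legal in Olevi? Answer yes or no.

su — violates constraint 1: word begins with /s/ → phonotactically illegal

no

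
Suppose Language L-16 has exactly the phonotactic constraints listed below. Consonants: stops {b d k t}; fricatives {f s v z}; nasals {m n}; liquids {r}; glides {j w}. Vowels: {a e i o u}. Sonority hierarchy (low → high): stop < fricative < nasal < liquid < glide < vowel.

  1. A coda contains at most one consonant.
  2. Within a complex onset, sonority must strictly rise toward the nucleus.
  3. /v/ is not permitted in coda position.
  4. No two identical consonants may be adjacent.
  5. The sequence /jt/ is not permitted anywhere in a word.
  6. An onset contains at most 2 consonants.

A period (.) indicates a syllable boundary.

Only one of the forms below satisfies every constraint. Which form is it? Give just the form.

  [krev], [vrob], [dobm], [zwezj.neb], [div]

[vrob]

[krev] — violates constraint 3: syllable 1 coda contains /v/ → not permitted
[vrob] — σ1 onset /vr/ (2→4 rises), coda /b/ ok → permitted
[dobm] — violates constraint 1: syllable 1 coda /bm/ has 2 consonants (> 1) → not permitted
[zwezj.neb] — violates constraint 1: syllable 1 coda /zj/ has 2 consonants (> 1) → not permitted
[div] — violates constraint 3: syllable 1 coda contains /v/ → not permitted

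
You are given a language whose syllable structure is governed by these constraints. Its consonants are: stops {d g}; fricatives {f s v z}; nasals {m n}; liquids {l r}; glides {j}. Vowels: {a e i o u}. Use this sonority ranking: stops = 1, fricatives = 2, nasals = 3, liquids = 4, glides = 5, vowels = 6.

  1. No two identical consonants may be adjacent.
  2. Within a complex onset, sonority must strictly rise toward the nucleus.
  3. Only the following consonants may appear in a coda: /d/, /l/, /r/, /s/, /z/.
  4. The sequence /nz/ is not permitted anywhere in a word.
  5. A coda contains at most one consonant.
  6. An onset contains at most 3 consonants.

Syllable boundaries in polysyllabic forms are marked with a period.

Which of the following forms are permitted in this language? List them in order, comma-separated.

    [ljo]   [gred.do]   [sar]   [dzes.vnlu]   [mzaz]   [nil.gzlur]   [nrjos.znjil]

[ljo] — σ1 onset /lj/ (4→5 rises), coda /∅/ ok → permitted
[gred.do] — violates constraint 1: adjacent identical consonants /dd/ → not permitted
[sar] — σ1 onset /s/, coda /r/ ok → permitted
[dzes.vnlu] — σ1 onset /dz/ (1→2 rises), coda /s/ ok; σ2 onset /vnl/ (2→3→4 rises), coda /∅/ ok → permitted
[mzaz] — violates constraint 2: syllable 1 onset /mz/: /m/ (nasal, 3) → /z/ (fricative, 2) does not rise → not permitted
[nil.gzlur] — σ1 onset /n/, coda /l/ ok; σ2 onset /gzl/ (1→2→4 rises), coda /r/ ok → permitted
[nrjos.znjil] — σ1 onset /nrj/ (3→4→5 rises), coda /s/ ok; σ2 onset /znj/ (2→3→5 rises), coda /l/ ok → permitted

[ljo], [sar], [dzes.vnlu], [nil.gzlur], [nrjos.znjil]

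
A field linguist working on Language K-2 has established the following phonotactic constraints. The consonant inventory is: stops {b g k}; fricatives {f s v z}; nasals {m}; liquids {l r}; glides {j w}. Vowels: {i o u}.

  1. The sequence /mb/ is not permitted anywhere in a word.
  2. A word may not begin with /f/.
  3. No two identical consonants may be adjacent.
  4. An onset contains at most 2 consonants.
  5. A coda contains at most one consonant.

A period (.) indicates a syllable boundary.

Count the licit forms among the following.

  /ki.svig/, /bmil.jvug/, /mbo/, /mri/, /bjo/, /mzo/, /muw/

/ki.svig/ — σ1 onset /k/, coda /∅/ ok; σ2 onset /sv/ (2C), coda /g/ ok → licit
/bmil.jvug/ — σ1 onset /bm/ (2C), coda /l/ ok; σ2 onset /jv/ (2C), coda /g/ ok → licit
/mbo/ — violates constraint 1: contains banned sequence /mb/ → illicit
/mri/ — σ1 onset /mr/ (2C), coda /∅/ ok → licit
/bjo/ — σ1 onset /bj/ (2C), coda /∅/ ok → licit
/mzo/ — σ1 onset /mz/ (2C), coda /∅/ ok → licit
/muw/ — σ1 onset /m/, coda /w/ ok → licit
Licit: /ki.svig/, /bmil.jvug/, /mri/, /bjo/, /mzo/, /muw/ → 6.

6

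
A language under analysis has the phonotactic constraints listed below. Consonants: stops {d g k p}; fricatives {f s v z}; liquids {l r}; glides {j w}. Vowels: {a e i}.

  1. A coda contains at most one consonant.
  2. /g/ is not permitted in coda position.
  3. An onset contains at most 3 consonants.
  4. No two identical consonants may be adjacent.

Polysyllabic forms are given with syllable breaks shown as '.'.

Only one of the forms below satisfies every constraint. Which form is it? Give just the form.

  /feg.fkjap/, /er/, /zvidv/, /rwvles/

/er/

/feg.fkjap/ — violates constraint 2: syllable 1 coda contains /g/ → not permitted
/er/ — σ1 onset /∅/, coda /r/ ok → permitted
/zvidv/ — violates constraint 1: syllable 1 coda /dv/ has 2 consonants (> 1) → not permitted
/rwvles/ — violates constraint 3: syllable 1 onset /rwvl/ has 4 consonants (> 3) → not permitted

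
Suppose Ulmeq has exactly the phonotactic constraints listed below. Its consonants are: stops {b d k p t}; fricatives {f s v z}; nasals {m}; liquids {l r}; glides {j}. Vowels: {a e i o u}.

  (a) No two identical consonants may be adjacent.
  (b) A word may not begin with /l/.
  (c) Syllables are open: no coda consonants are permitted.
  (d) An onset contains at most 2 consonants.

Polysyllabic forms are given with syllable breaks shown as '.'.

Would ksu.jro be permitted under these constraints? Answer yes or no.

yes

ksu.jro — σ1 onset /ks/ (2C), coda /∅/ ok; σ2 onset /jr/ (2C), coda /∅/ ok → permitted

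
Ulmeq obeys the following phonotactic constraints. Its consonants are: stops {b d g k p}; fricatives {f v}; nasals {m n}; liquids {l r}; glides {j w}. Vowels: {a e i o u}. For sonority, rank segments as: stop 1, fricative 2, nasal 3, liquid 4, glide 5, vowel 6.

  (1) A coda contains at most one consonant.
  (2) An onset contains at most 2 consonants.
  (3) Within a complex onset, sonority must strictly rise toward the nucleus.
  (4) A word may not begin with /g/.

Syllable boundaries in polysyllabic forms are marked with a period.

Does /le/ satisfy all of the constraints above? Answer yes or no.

/le/ — σ1 onset /l/, coda /∅/ ok → phonotactically legal

yes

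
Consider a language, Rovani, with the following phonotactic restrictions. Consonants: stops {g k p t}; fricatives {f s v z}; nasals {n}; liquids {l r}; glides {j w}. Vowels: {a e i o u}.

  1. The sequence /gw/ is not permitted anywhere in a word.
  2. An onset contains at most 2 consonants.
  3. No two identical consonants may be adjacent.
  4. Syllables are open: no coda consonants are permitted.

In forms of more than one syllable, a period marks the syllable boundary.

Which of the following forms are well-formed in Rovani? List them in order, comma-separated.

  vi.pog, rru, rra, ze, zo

ze, zo

vi.pog — violates constraint 4: syllable 2 coda /g/ has 1 consonant (> 0) → ill-formed
rru — violates constraint 3: adjacent identical consonants /rr/ → ill-formed
rra — violates constraint 3: adjacent identical consonants /rr/ → ill-formed
ze — σ1 onset /z/, coda /∅/ ok → well-formed
zo — σ1 onset /z/, coda /∅/ ok → well-formed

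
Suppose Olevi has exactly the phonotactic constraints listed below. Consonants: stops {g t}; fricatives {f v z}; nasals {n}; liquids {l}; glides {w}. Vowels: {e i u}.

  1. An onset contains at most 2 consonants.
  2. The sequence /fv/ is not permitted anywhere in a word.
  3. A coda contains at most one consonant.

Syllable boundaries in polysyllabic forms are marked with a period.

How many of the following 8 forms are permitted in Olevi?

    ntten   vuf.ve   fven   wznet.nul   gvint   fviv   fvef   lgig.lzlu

0

ntten — violates constraint 1: syllable 1 onset /ntt/ has 3 consonants (> 2) → not permitted
vuf.ve — violates constraint 2: contains banned sequence /fv/ → not permitted
fven — violates constraint 2: contains banned sequence /fv/ → not permitted
wznet.nul — violates constraint 1: syllable 1 onset /wzn/ has 3 consonants (> 2) → not permitted
gvint — violates constraint 3: syllable 1 coda /nt/ has 2 consonants (> 1) → not permitted
fviv — violates constraint 2: contains banned sequence /fv/ → not permitted
fvef — violates constraint 2: contains banned sequence /fv/ → not permitted
lgig.lzlu — violates constraint 1: syllable 2 onset /lzl/ has 3 consonants (> 2) → not permitted
No form is permitted → 0.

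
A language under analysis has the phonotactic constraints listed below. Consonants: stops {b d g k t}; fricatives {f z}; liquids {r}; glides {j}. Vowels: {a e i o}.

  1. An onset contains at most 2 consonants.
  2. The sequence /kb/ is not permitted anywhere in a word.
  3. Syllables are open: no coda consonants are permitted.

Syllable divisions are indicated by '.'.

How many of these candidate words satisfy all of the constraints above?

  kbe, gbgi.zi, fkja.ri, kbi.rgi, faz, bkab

kbe — violates constraint 2: contains banned sequence /kb/ → illicit
gbgi.zi — violates constraint 1: syllable 1 onset /gbg/ has 3 consonants (> 2) → illicit
fkja.ri — violates constraint 1: syllable 1 onset /fkj/ has 3 consonants (> 2) → illicit
kbi.rgi — violates constraint 2: contains banned sequence /kb/ → illicit
faz — violates constraint 3: syllable 1 coda /z/ has 1 consonant (> 0) → illicit
bkab — violates constraint 3: syllable 1 coda /b/ has 1 consonant (> 0) → illicit
No form is licit → 0.

0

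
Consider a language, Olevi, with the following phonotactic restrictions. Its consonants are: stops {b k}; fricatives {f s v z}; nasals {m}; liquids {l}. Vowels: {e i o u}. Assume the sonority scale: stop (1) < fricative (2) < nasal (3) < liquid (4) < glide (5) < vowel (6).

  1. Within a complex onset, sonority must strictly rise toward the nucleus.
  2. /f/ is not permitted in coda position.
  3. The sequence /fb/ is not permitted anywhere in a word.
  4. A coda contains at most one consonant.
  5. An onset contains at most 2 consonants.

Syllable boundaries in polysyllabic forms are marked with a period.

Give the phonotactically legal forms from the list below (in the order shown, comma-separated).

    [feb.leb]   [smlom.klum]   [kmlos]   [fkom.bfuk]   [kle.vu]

[feb.leb], [kle.vu]

[feb.leb] — σ1 onset /f/, coda /b/ ok; σ2 onset /l/, coda /b/ ok → phonotactically legal
[smlom.klum] — violates constraint 5: syllable 1 onset /sml/ has 3 consonants (> 2) → phonotactically illegal
[kmlos] — violates constraint 5: syllable 1 onset /kml/ has 3 consonants (> 2) → phonotactically illegal
[fkom.bfuk] — violates constraint 1: syllable 1 onset /fk/: /f/ (fricative, 2) → /k/ (stop, 1) does not rise → phonotactically illegal
[kle.vu] — σ1 onset /kl/ (1→4 rises), coda /∅/ ok; σ2 onset /v/, coda /∅/ ok → phonotactically legal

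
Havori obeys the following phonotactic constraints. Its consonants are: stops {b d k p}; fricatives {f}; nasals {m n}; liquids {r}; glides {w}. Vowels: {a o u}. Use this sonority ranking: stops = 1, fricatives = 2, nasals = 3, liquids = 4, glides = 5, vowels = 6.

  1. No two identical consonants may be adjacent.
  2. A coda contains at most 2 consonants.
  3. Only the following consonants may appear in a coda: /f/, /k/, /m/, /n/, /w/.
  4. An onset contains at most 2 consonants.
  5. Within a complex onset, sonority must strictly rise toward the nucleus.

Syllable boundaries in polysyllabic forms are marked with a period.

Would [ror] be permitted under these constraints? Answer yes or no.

no

[ror] — violates constraint 3: syllable 1 coda contains /r/, which is not a licensed coda consonant → not permitted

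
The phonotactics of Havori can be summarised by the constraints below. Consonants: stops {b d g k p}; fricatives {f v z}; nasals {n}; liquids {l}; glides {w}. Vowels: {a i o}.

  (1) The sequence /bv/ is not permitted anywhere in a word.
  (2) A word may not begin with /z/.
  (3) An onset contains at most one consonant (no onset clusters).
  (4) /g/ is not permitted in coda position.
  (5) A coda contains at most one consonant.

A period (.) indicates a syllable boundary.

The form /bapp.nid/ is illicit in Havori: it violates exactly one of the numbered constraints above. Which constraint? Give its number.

/bapp.nid/: syllable 1 coda /pp/ has 2 consonants (> 1).
This is a violation of constraint 5: "A coda contains at most one consonant."
The remaining constraints (1, 2, 3, 4) are satisfied.

5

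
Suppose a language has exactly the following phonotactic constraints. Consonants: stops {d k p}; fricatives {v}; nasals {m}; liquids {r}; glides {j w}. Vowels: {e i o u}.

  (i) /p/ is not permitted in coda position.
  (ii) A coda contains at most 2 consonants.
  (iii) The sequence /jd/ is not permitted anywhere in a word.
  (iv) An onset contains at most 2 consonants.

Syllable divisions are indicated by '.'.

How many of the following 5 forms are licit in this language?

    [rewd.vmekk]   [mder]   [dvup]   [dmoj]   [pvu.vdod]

4

[rewd.vmekk] — σ1 onset /r/, coda /wd/ (2C) ok; σ2 onset /vm/ (2C), coda /kk/ (2C) ok → licit
[mder] — σ1 onset /md/ (2C), coda /r/ ok → licit
[dvup] — violates constraint (i): syllable 1 coda contains /p/ → illicit
[dmoj] — σ1 onset /dm/ (2C), coda /j/ ok → licit
[pvu.vdod] — σ1 onset /pv/ (2C), coda /∅/ ok; σ2 onset /vd/ (2C), coda /d/ ok → licit
Licit: [rewd.vmekk], [mder], [dmoj], [pvu.vdod] → 4.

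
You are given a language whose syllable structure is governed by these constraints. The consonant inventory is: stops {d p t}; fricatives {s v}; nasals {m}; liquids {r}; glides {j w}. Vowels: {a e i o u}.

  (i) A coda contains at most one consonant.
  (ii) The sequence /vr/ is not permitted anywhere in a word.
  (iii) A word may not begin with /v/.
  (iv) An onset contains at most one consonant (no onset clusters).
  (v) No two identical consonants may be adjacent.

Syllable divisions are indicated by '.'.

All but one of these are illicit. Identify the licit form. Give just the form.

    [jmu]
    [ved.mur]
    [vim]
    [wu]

[jmu] — violates constraint (iv): syllable 1 onset /jm/ has 2 consonants (> 1) → illicit
[ved.mur] — violates constraint (iii): word begins with /v/ → illicit
[vim] — violates constraint (iii): word begins with /v/ → illicit
[wu] — σ1 onset /w/, coda /∅/ ok → licit

[wu]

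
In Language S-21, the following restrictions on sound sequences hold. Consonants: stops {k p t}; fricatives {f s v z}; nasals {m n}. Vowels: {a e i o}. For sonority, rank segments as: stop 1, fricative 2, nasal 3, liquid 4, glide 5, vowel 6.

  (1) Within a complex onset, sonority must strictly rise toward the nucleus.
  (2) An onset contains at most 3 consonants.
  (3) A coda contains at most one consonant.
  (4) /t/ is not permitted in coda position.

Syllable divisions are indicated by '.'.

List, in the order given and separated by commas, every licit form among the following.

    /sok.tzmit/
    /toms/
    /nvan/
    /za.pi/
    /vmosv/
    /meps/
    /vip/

/sok.tzmit/ — violates constraint 4: syllable 2 coda contains /t/ → illicit
/toms/ — violates constraint 3: syllable 1 coda /ms/ has 2 consonants (> 1) → illicit
/nvan/ — violates constraint 1: syllable 1 onset /nv/: /n/ (nasal, 3) → /v/ (fricative, 2) does not rise → illicit
/za.pi/ — σ1 onset /z/, coda /∅/ ok; σ2 onset /p/, coda /∅/ ok → licit
/vmosv/ — violates constraint 3: syllable 1 coda /sv/ has 2 consonants (> 1) → illicit
/meps/ — violates constraint 3: syllable 1 coda /ps/ has 2 consonants (> 1) → illicit
/vip/ — σ1 onset /v/, coda /p/ ok → licit

/za.pi/, /vip/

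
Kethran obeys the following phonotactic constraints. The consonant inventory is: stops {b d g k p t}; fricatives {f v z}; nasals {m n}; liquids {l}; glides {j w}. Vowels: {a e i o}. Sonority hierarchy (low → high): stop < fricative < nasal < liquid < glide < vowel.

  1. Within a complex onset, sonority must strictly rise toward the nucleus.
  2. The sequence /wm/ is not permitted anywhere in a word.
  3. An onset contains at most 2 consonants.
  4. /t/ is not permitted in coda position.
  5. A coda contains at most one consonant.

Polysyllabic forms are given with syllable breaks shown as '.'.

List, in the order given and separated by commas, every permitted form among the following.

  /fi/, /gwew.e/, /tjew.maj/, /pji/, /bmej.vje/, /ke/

/fi/ — σ1 onset /f/, coda /∅/ ok → permitted
/gwew.e/ — σ1 onset /gw/ (1→5 rises), coda /w/ ok; σ2 onset /∅/, coda /∅/ ok → permitted
/tjew.maj/ — violates constraint 2: contains banned sequence /wm/ → not permitted
/pji/ — σ1 onset /pj/ (1→5 rises), coda /∅/ ok → permitted
/bmej.vje/ — σ1 onset /bm/ (1→3 rises), coda /j/ ok; σ2 onset /vj/ (2→5 rises), coda /∅/ ok → permitted
/ke/ — σ1 onset /k/, coda /∅/ ok → permitted

/fi/, /gwew.e/, /pji/, /bmej.vje/, /ke/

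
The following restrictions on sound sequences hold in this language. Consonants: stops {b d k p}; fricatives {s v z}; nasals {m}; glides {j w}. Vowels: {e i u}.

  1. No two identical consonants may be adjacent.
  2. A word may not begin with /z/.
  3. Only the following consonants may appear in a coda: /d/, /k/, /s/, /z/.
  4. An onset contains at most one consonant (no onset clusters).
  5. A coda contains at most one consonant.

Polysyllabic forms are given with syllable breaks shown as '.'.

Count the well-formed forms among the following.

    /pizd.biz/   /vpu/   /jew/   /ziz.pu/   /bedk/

/pizd.biz/ — violates constraint 5: syllable 1 coda /zd/ has 2 consonants (> 1) → ill-formed
/vpu/ — violates constraint 4: syllable 1 onset /vp/ has 2 consonants (> 1) → ill-formed
/jew/ — violates constraint 3: syllable 1 coda contains /w/, which is not a licensed coda consonant → ill-formed
/ziz.pu/ — violates constraint 2: word begins with /z/ → ill-formed
/bedk/ — violates constraint 5: syllable 1 coda /dk/ has 2 consonants (> 1) → ill-formed
No form is well-formed → 0.

0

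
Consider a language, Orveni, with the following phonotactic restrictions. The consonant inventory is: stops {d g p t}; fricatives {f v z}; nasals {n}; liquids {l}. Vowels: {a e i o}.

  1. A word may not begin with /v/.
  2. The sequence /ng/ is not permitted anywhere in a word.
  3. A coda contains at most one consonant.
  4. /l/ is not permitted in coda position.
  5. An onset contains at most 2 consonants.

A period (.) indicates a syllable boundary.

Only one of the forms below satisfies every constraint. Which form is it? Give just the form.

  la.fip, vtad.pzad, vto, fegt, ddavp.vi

la.fip

la.fip — σ1 onset /l/, coda /∅/ ok; σ2 onset /f/, coda /p/ ok → well-formed
vtad.pzad — violates constraint 1: word begins with /v/ → ill-formed
vto — violates constraint 1: word begins with /v/ → ill-formed
fegt — violates constraint 3: syllable 1 coda /gt/ has 2 consonants (> 1) → ill-formed
ddavp.vi — violates constraint 3: syllable 1 coda /vp/ has 2 consonants (> 1) → ill-formed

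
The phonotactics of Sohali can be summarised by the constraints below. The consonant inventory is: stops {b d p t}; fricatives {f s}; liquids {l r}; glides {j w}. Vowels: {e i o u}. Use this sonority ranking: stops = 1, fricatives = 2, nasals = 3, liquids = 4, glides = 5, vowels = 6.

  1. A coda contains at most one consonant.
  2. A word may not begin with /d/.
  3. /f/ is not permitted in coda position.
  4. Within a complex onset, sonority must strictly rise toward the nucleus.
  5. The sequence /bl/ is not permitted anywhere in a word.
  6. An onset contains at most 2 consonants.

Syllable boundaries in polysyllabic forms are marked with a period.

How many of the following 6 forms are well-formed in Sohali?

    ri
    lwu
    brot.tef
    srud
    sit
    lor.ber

5

ri — σ1 onset /r/, coda /∅/ ok → well-formed
lwu — σ1 onset /lw/ (4→5 rises), coda /∅/ ok → well-formed
brot.tef — violates constraint 3: syllable 2 coda contains /f/ → ill-formed
srud — σ1 onset /sr/ (2→4 rises), coda /d/ ok → well-formed
sit — σ1 onset /s/, coda /t/ ok → well-formed
lor.ber — σ1 onset /l/, coda /r/ ok; σ2 onset /b/, coda /r/ ok → well-formed
Well-formed: ri, lwu, srud, sit, lor.ber → 5.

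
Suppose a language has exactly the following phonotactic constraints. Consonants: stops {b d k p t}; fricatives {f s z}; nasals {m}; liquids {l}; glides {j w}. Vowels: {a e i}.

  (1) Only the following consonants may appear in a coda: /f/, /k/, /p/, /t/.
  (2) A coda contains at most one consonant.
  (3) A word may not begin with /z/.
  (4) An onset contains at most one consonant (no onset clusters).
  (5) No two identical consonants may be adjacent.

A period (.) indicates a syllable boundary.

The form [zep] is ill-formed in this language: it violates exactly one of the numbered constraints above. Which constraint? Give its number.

3

[zep]: word begins with /z/.
This is a violation of constraint 3: "A word may not begin with /z/."
The remaining constraints (1, 2, 4, 5) are satisfied.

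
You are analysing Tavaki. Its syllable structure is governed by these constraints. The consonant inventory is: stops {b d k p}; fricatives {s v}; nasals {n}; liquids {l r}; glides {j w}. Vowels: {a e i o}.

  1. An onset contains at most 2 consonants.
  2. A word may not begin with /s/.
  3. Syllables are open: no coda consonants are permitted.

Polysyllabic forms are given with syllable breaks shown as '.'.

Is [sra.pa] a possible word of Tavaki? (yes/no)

[sra.pa] — violates constraint 2: word begins with /s/ → ill-formed

no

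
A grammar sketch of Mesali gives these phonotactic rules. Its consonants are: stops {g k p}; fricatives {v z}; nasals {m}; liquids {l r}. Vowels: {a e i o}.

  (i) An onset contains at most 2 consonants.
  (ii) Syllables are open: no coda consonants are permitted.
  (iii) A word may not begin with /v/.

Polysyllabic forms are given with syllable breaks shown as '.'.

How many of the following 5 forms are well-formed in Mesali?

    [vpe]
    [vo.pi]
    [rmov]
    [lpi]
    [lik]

1

[vpe] — violates constraint (iii): word begins with /v/ → ill-formed
[vo.pi] — violates constraint (iii): word begins with /v/ → ill-formed
[rmov] — violates constraint (ii): syllable 1 coda /v/ has 1 consonant (> 0) → ill-formed
[lpi] — σ1 onset /lp/ (2C), coda /∅/ ok → well-formed
[lik] — violates constraint (ii): syllable 1 coda /k/ has 1 consonant (> 0) → ill-formed
Well-formed: [lpi] → 1.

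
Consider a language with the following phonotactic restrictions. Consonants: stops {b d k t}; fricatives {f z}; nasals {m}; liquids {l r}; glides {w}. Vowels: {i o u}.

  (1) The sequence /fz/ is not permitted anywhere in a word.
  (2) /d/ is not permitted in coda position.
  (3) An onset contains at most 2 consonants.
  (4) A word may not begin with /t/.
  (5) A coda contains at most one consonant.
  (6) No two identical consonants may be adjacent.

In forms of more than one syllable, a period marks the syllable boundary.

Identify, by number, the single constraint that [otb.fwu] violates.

5

[otb.fwu]: syllable 1 coda /tb/ has 2 consonants (> 1).
This is a violation of constraint 5: "A coda contains at most one consonant."
The remaining constraints (1, 2, 3, 4, 6) are satisfied.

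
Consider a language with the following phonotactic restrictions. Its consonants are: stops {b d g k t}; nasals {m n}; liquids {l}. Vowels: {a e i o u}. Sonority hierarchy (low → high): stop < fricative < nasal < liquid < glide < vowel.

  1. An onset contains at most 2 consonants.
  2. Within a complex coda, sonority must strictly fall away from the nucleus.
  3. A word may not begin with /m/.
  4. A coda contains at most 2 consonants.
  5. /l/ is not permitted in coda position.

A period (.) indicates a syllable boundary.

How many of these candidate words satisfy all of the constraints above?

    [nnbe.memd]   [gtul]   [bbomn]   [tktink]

[nnbe.memd] — violates constraint 1: syllable 1 onset /nnb/ has 3 consonants (> 2) → not permitted
[gtul] — violates constraint 5: syllable 1 coda contains /l/ → not permitted
[bbomn] — violates constraint 2: syllable 1 coda /mn/: /m/ (nasal, 3) → /n/ (nasal, 3) does not fall → not permitted
[tktink] — violates constraint 1: syllable 1 onset /tkt/ has 3 consonants (> 2) → not permitted
No form is permitted → 0.

0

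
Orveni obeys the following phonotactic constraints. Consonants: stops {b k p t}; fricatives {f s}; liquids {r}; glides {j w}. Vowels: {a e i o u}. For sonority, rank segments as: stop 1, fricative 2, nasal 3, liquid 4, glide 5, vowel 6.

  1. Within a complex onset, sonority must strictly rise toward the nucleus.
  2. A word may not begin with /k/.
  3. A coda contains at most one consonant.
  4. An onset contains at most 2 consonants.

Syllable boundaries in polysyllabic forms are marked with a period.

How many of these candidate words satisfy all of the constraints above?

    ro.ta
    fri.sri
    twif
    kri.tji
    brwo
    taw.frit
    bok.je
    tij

6

ro.ta — σ1 onset /r/, coda /∅/ ok; σ2 onset /t/, coda /∅/ ok → licit
fri.sri — σ1 onset /fr/ (2→4 rises), coda /∅/ ok; σ2 onset /sr/ (2→4 rises), coda /∅/ ok → licit
twif — σ1 onset /tw/ (1→5 rises), coda /f/ ok → licit
kri.tji — violates constraint 2: word begins with /k/ → illicit
brwo — violates constraint 4: syllable 1 onset /brw/ has 3 consonants (> 2) → illicit
taw.frit — σ1 onset /t/, coda /w/ ok; σ2 onset /fr/ (2→4 rises), coda /t/ ok → licit
bok.je — σ1 onset /b/, coda /k/ ok; σ2 onset /j/, coda /∅/ ok → licit
tij — σ1 onset /t/, coda /j/ ok → licit
Licit: ro.ta, fri.sri, twif, taw.frit, bok.je, tij → 6.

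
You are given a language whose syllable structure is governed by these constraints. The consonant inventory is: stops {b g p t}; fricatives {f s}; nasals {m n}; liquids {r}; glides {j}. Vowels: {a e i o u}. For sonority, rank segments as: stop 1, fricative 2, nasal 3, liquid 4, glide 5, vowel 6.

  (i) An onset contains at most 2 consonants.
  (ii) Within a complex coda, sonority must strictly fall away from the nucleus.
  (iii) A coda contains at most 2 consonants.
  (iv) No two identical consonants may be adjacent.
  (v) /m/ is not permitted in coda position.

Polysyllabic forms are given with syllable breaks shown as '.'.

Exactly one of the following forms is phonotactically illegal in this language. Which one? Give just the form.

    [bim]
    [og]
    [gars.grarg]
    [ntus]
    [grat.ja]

[bim] — violates constraint (v): syllable 1 coda contains /m/ → phonotactically illegal
[og] — σ1 onset /∅/, coda /g/ ok → phonotactically legal
[gars.grarg] — σ1 onset /g/, coda /rs/ (4→2 falls) ok; σ2 onset /gr/ (2C), coda /rg/ (4→1 falls) ok → phonotactically legal
[ntus] — σ1 onset /nt/ (2C), coda /s/ ok → phonotactically legal
[grat.ja] — σ1 onset /gr/ (2C), coda /t/ ok; σ2 onset /j/, coda /∅/ ok → phonotactically legal

[bim]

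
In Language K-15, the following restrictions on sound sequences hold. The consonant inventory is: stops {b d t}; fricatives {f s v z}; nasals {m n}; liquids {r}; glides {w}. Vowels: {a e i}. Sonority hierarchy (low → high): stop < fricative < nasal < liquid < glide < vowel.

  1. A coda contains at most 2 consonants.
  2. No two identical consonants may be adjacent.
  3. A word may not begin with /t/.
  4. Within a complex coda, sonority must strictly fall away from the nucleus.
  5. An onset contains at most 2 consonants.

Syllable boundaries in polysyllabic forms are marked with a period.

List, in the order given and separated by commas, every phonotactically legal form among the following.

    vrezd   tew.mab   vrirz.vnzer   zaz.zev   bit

vrezd, bit

vrezd — σ1 onset /vr/ (2C), coda /zd/ (2→1 falls) ok → phonotactically legal
tew.mab — violates constraint 3: word begins with /t/ → phonotactically illegal
vrirz.vnzer — violates constraint 5: syllable 2 onset /vnz/ has 3 consonants (> 2) → phonotactically illegal
zaz.zev — violates constraint 2: adjacent identical consonants /zz/ → phonotactically illegal
bit — σ1 onset /b/, coda /t/ ok → phonotactically legal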